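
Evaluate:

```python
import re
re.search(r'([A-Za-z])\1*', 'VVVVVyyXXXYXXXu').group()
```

`\1` has to match the exact text group 1 already captured.
`re.search` scans for the first position where the pattern succeeds.
The match spans [0:5] → 'VVVVV'.
Captured: group 1 = 'V'.

'VVVVV'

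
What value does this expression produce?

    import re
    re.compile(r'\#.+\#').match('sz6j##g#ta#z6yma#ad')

None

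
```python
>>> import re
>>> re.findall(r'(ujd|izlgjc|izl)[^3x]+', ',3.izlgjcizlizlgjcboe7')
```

['izlgjc']

Alternation isn't longest-match — the leftmost alternative that fits at this position is chosen.
Walking the string: at [3:22] match 'izlgjcizlizlgjcboe7', group 1 = 'izlgjc'.
One capturing group, so `findall` returns just the captured substring from the one match — 1 in all.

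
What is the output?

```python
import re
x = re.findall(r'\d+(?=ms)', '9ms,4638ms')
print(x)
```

['9', '4638']

Lookahead/lookbehind check context without consuming it, so the matched span excludes the asserted characters.
Matches: at [0:1] → '9'; at [4:8] → '4638'.
With no groups in the pattern, `findall` gives back each whole match — 2 here.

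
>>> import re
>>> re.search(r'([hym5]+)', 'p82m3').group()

Pattern: one or more of one of [hym5] (captured).
Unlike `match`, `search` isn't anchored — it looks for the pattern anywhere in the string.
The match spans [3:4] → 'm'.
Captured: group 1 = 'm'.

'm'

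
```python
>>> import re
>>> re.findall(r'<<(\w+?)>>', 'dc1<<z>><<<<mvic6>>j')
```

Because there's exactly one group, `findall` drops the full match and keeps group 1 from each hit.

['z', 'mvic6']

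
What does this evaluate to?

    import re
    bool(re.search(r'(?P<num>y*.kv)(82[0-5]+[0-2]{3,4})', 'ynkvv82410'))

Here no position works, so the call returns None, and `bool(None)` is False.

False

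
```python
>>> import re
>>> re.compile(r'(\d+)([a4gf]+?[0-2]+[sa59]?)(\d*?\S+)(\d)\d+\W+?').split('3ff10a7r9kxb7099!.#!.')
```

['', '3', 'ff10a', '7r9kxb70', '9', '.#!.']

Pattern: one or more of a digit (captured); then one or more of one of [a4gf] (lazy), then one or more of a character in [0-2], then optionally one of [sa59] (captured); then zero or more of a digit (lazy), then one or more of a non-whitespace character (captured); then a digit (captured); then one or more of a digit, then one or more of a non-word character (lazy).
Lazy quantifiers expand one character at a time until the remainder of the pattern can match.
Matches to split on: at [0:17] → '3ff10a7r9kxb7099!'.
The group in the pattern means `split` returns the separators' captures alongside the pieces.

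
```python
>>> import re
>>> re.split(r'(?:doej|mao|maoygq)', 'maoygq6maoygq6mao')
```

['', 'ygq6', 'ygq6', '']

Branches in `(...|...)` are attempted left-to-right; the first branch that allows the whole pattern to succeed is taken.
The string is cut at each match, leaving 4 pieces.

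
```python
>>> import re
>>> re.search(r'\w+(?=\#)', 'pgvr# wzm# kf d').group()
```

'pgvr'

The `(?=…)`/`(?<=…)` assertion just peeks at neighbouring text; it doesn't advance the match position.
The match spans [0:4] → 'pgvr'.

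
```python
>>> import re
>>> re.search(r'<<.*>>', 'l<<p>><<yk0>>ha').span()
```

(1, 13)

`re.search` scans for the first position where the pattern succeeds.
The match spans [1:13] → '<<p>><<yk0>>'.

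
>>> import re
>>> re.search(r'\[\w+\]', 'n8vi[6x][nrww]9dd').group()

'[6x]'

The match spans [4:8] → '[6x]'.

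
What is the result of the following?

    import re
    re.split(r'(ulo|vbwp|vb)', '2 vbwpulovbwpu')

`|` is ordered: at each position the engine commits to the first alternative that works.
Matches to split on: at [2:6] → 'vbwp'; at [6:9] → 'ulo'; at [9:13] → 'vbwp'.
The group in the pattern means `split` returns the separators' captures alongside the pieces.

['2 ', 'vbwp', '', 'ulo', '', 'vbwp', 'u']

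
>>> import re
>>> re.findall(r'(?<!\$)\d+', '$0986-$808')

['986', '08']

The negative lookaround is zero-width — it rules out positions where the adjacent text would match, without consuming anything.
Since nothing is captured, `findall` lists the 2 matched substrings directly.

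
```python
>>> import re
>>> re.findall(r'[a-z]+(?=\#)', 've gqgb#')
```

The positive lookaround only admits positions where the adjacent text matches; those characters stay outside the span.
Matches: at [3:7] → 'gqgb'.
Since nothing is captured, `findall` lists the 1 matched substring directly.

['gqgb']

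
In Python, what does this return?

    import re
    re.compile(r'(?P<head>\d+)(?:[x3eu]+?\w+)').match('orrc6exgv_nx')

None

`re.match` only tries the pattern at the start of the string.
Here position 0 doesn't satisfy it, so the call returns None.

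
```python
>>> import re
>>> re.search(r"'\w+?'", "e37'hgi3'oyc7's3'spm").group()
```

"'hgi3'"

`re.search` scans for the first position where the pattern succeeds.
The match spans [3:9] → "'hgi3'".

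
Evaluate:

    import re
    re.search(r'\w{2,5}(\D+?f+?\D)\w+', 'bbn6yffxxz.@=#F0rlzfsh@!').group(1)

This matches 2 to 5 of a word character; then one or more of a non-digit (lazy), then one or more of a literal 'f' (lazy), then a non-digit (captured); then one or more of a word character.
`re.search` scans for the first position where the pattern succeeds.
The match spans [0:10] → 'bbn6yffxxz'.
Captured: group 1 = 'ffx'.

'ffx'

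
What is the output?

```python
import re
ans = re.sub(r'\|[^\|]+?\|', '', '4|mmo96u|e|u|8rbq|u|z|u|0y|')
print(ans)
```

Every occurrence is swapped for ''.

4e8rbqz0y|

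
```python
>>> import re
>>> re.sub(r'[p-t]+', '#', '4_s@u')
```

'4_#@u'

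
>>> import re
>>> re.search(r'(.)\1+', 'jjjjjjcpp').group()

'jjjjjj'

After group 1 captures some text, `\1` only succeeds where that same text appears again.
Unlike `match`, `search` isn't anchored — it looks for the pattern anywhere in the string.
The match spans [0:6] → 'jjjjjj'.
Captured: group 1 = 'j'.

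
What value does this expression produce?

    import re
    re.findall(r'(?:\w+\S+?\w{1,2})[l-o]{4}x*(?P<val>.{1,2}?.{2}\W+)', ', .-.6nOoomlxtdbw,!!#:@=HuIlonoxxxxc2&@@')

['c2&@@']

One capturing group, so `findall` returns just the captured substring from the one match — 1 in all.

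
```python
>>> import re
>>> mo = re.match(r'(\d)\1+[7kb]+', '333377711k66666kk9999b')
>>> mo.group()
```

'3333777'

`re.match` won't scan ahead — the pattern has to work from the very first character.
The match spans [0:7] → '3333777'.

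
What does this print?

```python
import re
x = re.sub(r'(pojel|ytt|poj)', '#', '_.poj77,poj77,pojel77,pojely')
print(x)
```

_.#77,#77,#77,#y

The regex engine tests alternatives in the order written; an earlier branch that matches wins even if a later one would match more.
Matches: at [2:5] → 'poj'; at [8:11] → 'poj'; at [14:19] → 'pojel'; at [22:27] → 'pojel'.
Every occurrence is swapped for '#'.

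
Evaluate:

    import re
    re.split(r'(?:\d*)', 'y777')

['', 'y', '', '']

The pattern matches zero or more of a digit (non-capturing group).
Matches to split on: at [0:0] → ''; at [1:4] → '777'; at [4:4] → ''.
The string is cut at each match, leaving 4 pieces.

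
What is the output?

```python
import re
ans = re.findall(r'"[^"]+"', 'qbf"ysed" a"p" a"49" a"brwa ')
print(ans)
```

['"ysed"', '"p"', '"49"']

Matches: at [3:9] → '"ysed"'; at [11:14] → '"p"'; at [16:20] → '"49"'.
`findall` yields the raw match text (3 of them) because the pattern has no groups.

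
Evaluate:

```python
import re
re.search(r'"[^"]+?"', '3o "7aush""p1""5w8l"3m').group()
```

Unlike `match`, `search` isn't anchored — it looks for the pattern anywhere in the string.
The match spans [3:10] → '"7aush"'.

'"7aush"'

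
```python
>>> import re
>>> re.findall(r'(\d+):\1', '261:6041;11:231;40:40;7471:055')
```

`\1` has to match the exact text group 1 already captured.
Scanning left to right: at [16:21] match '40:40', group 1 = '40'.
`findall` collects group 1 from the one match (1 total).

['40']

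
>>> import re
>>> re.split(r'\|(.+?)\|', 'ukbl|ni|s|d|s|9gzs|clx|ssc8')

A `+?`/`*?`/`{m,n}?` starts at its minimum and grows only as far as needed for what follows to match.
Matches to split on: at [4:8] → '|ni|'; at [9:12] → '|d|'; at [13:19] → '|9gzs|'.
The group in the pattern means `split` returns the separators' captures alongside the pieces.

['ukbl', 'ni', 's', 'd', 's', '9gzs', 'clx|ssc8']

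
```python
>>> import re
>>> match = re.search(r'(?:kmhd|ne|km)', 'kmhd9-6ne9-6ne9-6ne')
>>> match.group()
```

'kmhd'

Branches in `(...|...)` are attempted left-to-right; the first branch that allows the whole pattern to succeed is taken.
The match spans [0:4] → 'kmhd'.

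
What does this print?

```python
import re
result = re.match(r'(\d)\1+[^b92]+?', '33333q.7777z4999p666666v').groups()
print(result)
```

('3',)

`\1` is not a pattern — it's the concrete string captured by group 1, re-applied verbatim.
`re.match` won't scan ahead — the pattern has to work from the very first character.
The match spans [0:6] → '33333q'.
Captured: group 1 = '3'.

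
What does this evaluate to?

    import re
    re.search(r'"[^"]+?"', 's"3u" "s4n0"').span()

`re.search` tries every starting position until one works.
The match spans [1:5] → '"3u"'.

(1, 5)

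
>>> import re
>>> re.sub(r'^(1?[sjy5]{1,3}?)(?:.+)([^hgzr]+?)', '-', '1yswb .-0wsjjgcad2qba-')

This matches anchored at the start of the string; then optionally a literal '1', then 1 to 3 of one of [sjy5] (lazy) (captured); then one or more of any character (non-capturing group); then one or more of any character except [hgzr] (lazy) (captured).
Matches: at [0:22] → '1yswb .-0wsjjgcad2qba-'.
Each match is replaced by '-'.

'-'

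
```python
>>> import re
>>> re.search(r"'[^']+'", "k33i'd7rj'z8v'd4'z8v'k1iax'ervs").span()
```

(4, 10)

`search` walks the string left to right and returns the first match it finds.
The match spans [4:10] → "'d7rj'".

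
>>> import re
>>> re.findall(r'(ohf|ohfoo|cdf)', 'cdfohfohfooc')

The regex engine tests alternatives in the order written; an earlier branch that matches wins even if a later one would match more.
One capturing group, so `findall` returns just the captured substring from each match — 3 in all.

['cdf', 'ohf', 'ohf']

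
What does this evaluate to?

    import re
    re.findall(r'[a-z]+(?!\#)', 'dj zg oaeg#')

['dj', 'zg', 'oae']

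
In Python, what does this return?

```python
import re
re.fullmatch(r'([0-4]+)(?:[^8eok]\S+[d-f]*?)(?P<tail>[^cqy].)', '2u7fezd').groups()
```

The match spans [0:7] → '2u7fezd'.
Captured: group 1 = '2', group 2 = 'zd'.

('2', 'zd')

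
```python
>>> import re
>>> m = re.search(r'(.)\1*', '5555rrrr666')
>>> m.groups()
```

A backreference is literal: `\1` must see the identical characters the first group matched.
`re.search` tries every starting position until one works.
The match spans [0:4] → '5555'.
Captured: group 1 = '5'.

('5',)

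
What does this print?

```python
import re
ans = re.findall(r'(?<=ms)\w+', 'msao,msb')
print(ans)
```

['ao', 'b']

The `(?=…)`/`(?<=…)` assertion just peeks at neighbouring text; it doesn't advance the match position.
No capturing groups, so `findall` returns the 2 full match strings.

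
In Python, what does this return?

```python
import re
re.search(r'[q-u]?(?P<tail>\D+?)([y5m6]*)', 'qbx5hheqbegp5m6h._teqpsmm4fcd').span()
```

The pattern matches optionally a character in [q-u]; then one or more of a non-digit (lazy) (captured as 'tail'); then zero or more of one of [y5m6] (captured).
`re.search` tries every starting position until one works.
The match spans [0:2] → 'qb'.
Captured: group 1 = 'b', group 2 = ''.

(0, 2)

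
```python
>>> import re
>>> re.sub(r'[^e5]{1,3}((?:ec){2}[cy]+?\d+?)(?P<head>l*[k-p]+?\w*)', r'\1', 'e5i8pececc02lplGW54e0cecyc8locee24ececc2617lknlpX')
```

Pattern: 1 to 3 of any character except [e5]; then the literal 'ec' repeated 2 times, then one or more of one of [cy] (lazy), then one or more of a digit (lazy) (captured); then zero or more of a literal 'l', then one or more of a character in [k-p] (lazy), then zero or more of a word character (captured as 'head').
Matches: at [2:49] → 'i8pececc02lplGW54e0cecyc8locee24ececc2617lknlpX'.
The replacement refers to a captured group, so each match is rewritten using its own captured text.

'e5ececc02'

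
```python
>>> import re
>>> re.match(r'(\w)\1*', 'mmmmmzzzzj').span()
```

(0, 5)

A backreference is literal: `\1` must see the identical characters the first group matched.
With `match`, the pattern is implicitly anchored at the beginning.
The match spans [0:5] → 'mmmmm'.
Captured: group 1 = 'm'.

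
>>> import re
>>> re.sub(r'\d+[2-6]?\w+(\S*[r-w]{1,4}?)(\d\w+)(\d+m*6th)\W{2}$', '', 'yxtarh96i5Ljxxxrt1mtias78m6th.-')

`sub` substitutes '' at each match site.

'yxtarh'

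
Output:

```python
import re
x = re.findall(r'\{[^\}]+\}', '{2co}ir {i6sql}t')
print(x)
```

Walking the string: at [0:5] → '{2co}'; at [8:15] → '{i6sql}'.
No capturing groups, so `findall` returns the 2 full match strings.

['{2co}', '{i6sql}']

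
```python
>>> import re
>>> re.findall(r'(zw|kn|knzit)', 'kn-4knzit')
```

Branches in `(...|...)` are attempted left-to-right; the first branch that allows the whole pattern to succeed is taken.
Matches: at [0:2] match 'kn', group 1 = 'kn'; at [4:6] match 'kn', group 1 = 'kn'.
Because there's exactly one group, `findall` drops the full match and keeps group 1 from each hit.

['kn', 'kn']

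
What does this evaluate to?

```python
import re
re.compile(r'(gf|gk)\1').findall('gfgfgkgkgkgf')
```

A backreference is literal: `\1` must see the identical characters the first group matched.
Walking the string: at [0:4] match 'gfgf', group 1 = 'gf'; at [4:8] match 'gkgk', group 1 = 'gk'.
One capturing group, so `findall` returns just the captured substring from each match — 2 in all.

['gf', 'gk']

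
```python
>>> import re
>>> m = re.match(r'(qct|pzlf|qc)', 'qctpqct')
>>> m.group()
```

Alternation isn't longest-match — the leftmost alternative that fits at this position is chosen.
With `match`, the pattern is implicitly anchored at the beginning.
The match spans [0:3] → 'qct'.
Captured: group 1 = 'qct'.

'qct'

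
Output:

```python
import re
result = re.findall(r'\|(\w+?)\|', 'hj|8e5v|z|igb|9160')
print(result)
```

['8e5v', 'igb']

Scanning left to right: at [2:8] match '|8e5v|', group 1 = '8e5v'; at [9:14] match '|igb|', group 1 = 'igb'.
Because there's exactly one group, `findall` drops the full match and keeps group 1 from each hit.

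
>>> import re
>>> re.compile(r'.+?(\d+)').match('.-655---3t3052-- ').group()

'.-655'

`re.match` won't scan ahead — the pattern has to work from the very first character.
The match spans [0:5] → '.-655'.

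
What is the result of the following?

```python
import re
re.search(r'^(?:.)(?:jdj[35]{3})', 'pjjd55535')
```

This matches anchored at the start of the string; then any character (non-capturing group); then the literal 'jdj', then exactly 3 of one of [35] (non-capturing group).
`re.search` tries every starting position until one works.
Here nothing in the string fits, so the call returns None.

None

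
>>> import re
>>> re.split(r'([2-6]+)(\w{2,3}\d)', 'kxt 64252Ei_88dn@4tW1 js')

`re.split` interleaves the captured-group text with the surrounding fragments.

['kxt ', '64252', 'Ei_8', '8dn@', '4', 'tW1', ' js']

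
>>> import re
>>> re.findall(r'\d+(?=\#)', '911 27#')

The `(?=…)`/`(?<=…)` assertion just peeks at neighbouring text; it doesn't advance the match position.
Matches: at [4:6] → '27'.
Since nothing is captured, `findall` lists the 1 matched substring directly.

['27']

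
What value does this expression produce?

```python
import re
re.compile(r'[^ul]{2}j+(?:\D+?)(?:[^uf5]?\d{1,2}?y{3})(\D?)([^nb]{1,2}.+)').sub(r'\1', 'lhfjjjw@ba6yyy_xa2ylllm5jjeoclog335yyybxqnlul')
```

This matches exactly 2 of any character except [ul], then one or more of the literal 'j'; then one or more of a non-digit (lazy) (non-capturing group); then optionally any character except [uf5], then 1 to 2 of a digit (lazy), then exactly 3 of a literal 'y' (non-capturing group); then optionally a non-digit (captured); then 1 to 2 of any character except [nb], then one or more of any character (captured).
Matches: at [1:45] → 'hfjjjw@ba6yyy_xa2ylllm5jjeoclog335yyybxqnlul'.
Each match is replaced using the text its own group 1 captured.

'l_'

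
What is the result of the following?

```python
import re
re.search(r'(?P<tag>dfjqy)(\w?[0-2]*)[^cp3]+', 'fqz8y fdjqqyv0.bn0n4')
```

None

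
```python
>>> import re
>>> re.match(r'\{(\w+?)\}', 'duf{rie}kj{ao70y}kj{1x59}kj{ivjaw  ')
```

None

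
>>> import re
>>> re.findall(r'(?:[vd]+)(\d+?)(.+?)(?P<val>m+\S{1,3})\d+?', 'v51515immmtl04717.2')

The pattern matches one or more of one of [vd] (non-capturing group); then one or more of a digit (lazy) (captured); then one or more of any character (lazy) (captured); then one or more of the literal 'm', then 1 to 3 of a non-whitespace character (captured as 'val'); then one or more of a digit (lazy).
A non-greedy quantifier consumes as few characters as it can — just enough that the remainder of the pattern still matches from where it stops; whatever follows it matches normally.
Matches: at [0:14] match 'v51515immmtl04', groups = ('5', '1515i', 'mmmtl0').
With 3 capturing groups, `findall` returns a 3-tuple per match.

[('5', '1515i', 'mmmtl0')]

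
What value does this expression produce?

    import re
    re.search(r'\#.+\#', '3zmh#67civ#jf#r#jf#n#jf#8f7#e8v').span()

(4, 28)

`re.search` tries every starting position until one works.
The match spans [4:28] → '#67civ#jf#r#jf#n#jf#8f7#'.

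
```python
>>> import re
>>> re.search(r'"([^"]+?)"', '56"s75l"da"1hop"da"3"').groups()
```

('s75l',)

The match spans [2:8] → '"s75l"'.
Captured: group 1 = 's75l'.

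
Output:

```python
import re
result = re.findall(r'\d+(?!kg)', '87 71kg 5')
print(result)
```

['87', '7', '5']

The negative lookahead/lookbehind blocks any match where the forbidden context is present.
Matches: at [0:2] → '87'; at [3:4] → '7'; at [8:9] → '5'.
Since nothing is captured, `findall` lists the 3 matched substrings directly.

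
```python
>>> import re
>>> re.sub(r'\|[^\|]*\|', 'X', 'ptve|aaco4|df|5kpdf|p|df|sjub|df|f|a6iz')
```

'ptveXdfXpXsjubXf|a6iz'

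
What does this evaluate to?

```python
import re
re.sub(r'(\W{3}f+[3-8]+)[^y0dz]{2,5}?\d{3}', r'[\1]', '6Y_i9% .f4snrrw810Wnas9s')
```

`\1` in the replacement pulls in group 1's text for each match.

'6Y_i9[% .f4]Wnas9s'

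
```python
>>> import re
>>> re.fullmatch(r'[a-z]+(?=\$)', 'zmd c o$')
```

None

`fullmatch` succeeds only if the pattern covers the string from start to end.
Here there's no way to consume every character, so the call returns None.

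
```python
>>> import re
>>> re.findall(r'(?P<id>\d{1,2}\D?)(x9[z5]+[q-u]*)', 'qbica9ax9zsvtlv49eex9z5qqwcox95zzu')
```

Pattern: 1 to 2 of a digit, then optionally a non-digit (captured as 'id'); then the literal 'x9', then one or more of one of [z5], then zero or more of a character in [q-u] (captured).
2 groups means the one result is a tuple of 2 captured strings — 1 here.

[('9a', 'x9zs')]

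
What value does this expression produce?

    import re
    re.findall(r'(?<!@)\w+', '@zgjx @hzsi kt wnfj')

Because the assertion is negative and zero-width, positions next to the forbidden text are skipped.
Matches: at [2:5] → 'gjx'; at [8:11] → 'zsi'; at [12:14] → 'kt'; at [15:19] → 'wnfj'.
With no groups in the pattern, `findall` gives back each whole match — 4 here.

['gjx', 'zsi', 'kt', 'wnfj']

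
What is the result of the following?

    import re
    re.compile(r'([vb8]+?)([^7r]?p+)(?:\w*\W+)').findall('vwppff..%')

[('v', 'wpp')]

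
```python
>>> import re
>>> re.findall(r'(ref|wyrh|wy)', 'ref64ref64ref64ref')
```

['ref', 'ref', 'ref', 'ref']

Because there's exactly one group, `findall` drops the full match and keeps group 1 from each hit.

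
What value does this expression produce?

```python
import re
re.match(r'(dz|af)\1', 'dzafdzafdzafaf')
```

`re.match` only tries the pattern at the start of the string.
Here position 0 doesn't satisfy it, so the call returns None.

None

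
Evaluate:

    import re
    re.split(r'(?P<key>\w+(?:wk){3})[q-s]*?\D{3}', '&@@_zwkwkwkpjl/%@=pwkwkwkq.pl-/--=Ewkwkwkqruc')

['&@@', '_zwkwkwk', '/%@=', 'pwkwkwk', 'l-/--=', 'Ewkwkwk', 'c']

Pattern: one or more of a word character, then the literal 'wk' repeated 3 times (captured as 'key'); then zero or more of a character in [q-s] (lazy), then exactly 3 of a non-digit.
Because the quantifier is non-greedy, it stops expanding at the earliest point where the rest of the pattern can succeed.
Matches to split on: at [3:14] → '_zwkwkwkpjl'; at [18:28] → 'pwkwkwkq.p'; at [34:44] → 'Ewkwkwkqru'.
With a capturing group present, the delimiter's captured portion is kept in the result list.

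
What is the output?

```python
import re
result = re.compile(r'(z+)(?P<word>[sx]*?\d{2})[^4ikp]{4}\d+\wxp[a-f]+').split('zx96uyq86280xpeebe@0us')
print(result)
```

The pattern matches one or more of a literal 'z' (captured); then zero or more of one of [sx] (lazy), then exactly 2 of a digit (captured as 'word'); then exactly 4 of any character except [4ikp]; then one or more of a digit; then a word character, then the literal 'xp', then one or more of a character in [a-f].
`re.split` interleaves the captured-group text with the surrounding fragments.

['', 'z', 'x96', '@0us']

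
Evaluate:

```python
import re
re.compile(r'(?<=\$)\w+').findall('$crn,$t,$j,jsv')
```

['crn', 't', 'j']

The `(?=…)`/`(?<=…)` assertion just peeks at neighbouring text; it doesn't advance the match position.
Since nothing is captured, `findall` lists the 3 matched substrings directly.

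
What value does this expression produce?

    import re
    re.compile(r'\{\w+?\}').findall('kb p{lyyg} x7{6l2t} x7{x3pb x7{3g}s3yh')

['{lyyg}', '{6l2t}', '{3g}']

With no groups in the pattern, `findall` gives back each whole match — 3 here.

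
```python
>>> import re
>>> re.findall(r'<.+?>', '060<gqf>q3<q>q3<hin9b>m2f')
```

['<gqf>', '<q>', '<hin9b>']

A `+?`/`*?`/`{m,n}?` starts at its minimum and grows only as far as needed for what follows to match.
Matches: at [3:8] → '<gqf>'; at [10:13] → '<q>'; at [15:22] → '<hin9b>'.
`findall` yields the raw match text (3 of them) because the pattern has no groups.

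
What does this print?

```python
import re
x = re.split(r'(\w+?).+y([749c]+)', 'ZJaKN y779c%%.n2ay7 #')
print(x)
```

['', 'Z', '7', ' #']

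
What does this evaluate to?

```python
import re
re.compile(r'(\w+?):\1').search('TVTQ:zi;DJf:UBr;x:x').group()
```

`\1` has to match the exact text group 1 already captured.
The match spans [16:19] → 'x:x'.

'x:x'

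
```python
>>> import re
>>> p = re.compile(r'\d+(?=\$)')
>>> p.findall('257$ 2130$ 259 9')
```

['257', '2130']

The positive lookaround only admits positions where the adjacent text matches; those characters stay outside the span.
`findall` yields the raw match text (2 of them) because the pattern has no groups.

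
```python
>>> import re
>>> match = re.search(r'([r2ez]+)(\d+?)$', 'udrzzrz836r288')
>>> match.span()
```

Pattern: one or more of one of [r2ez] (captured); then one or more of a digit (lazy) (captured); then anchored at the end.
Unlike `match`, `search` isn't anchored — it looks for the pattern anywhere in the string.
The match spans [10:14] → 'r288'.
Captured: group 1 = 'r2', group 2 = '88'.

(10, 14)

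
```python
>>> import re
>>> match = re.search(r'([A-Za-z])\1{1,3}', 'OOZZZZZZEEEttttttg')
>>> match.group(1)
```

'O'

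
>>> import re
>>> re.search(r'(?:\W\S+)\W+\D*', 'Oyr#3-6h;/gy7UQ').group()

'#3-6h;/gy'

Pattern: a non-word character, then one or more of a non-whitespace character (non-capturing group); then one or more of a non-word character, then zero or more of a non-digit.
`re.search` tries every starting position until one works.
The match spans [3:12] → '#3-6h;/gy'.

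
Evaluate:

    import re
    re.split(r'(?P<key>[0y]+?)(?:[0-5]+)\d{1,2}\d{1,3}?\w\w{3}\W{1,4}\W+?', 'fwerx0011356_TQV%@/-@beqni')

This matches one or more of one of [0y] (lazy) (captured as 'key'); then one or more of a character in [0-5] (non-capturing group); then 1 to 2 of a digit, then 1 to 3 of a digit (lazy), then a word character; then exactly 3 of a word character, then 1 to 4 of a non-word character, then one or more of a non-word character (lazy).
A non-greedy quantifier consumes as few characters as it can — just enough that the remainder of the pattern still matches from where it stops; whatever follows it matches normally.
Matches to split on: at [5:21] → '0011356_TQV%@/-@'.
Because the pattern has a capturing group, `split` also inserts each captured text between the pieces.

['fwerx', '0', 'beqni']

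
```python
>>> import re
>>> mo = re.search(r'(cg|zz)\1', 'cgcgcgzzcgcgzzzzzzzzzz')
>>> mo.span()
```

(0, 4)

After group 1 captures some text, `\1` only succeeds where that same text appears again.
`search` walks the string left to right and returns the first match it finds.
The match spans [0:4] → 'cgcg'.
Captured: group 1 = 'cg'.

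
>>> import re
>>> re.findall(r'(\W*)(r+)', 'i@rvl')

2 groups means the one result is a tuple of 2 captured strings — 1 here.

[('@', 'r')]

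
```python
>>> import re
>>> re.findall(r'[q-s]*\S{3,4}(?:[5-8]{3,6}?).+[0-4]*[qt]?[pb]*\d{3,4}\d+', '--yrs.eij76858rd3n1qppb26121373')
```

['rs.eij76858rd3n1qppb26121373']

Pattern: zero or more of a character in [q-s], then 3 to 4 of a non-whitespace character; then 3 to 6 of a character in [5-8] (lazy) (non-capturing group); then one or more of any character, then zero or more of a character in [0-4]; then optionally one of [qt], then zero or more of one of [pb]; then 3 to 4 of a digit, then one or more of a digit.
Walking the string: at [3:31] → 'rs.eij76858rd3n1qppb26121373'.
No capturing groups, so `findall` returns the 1 full match string.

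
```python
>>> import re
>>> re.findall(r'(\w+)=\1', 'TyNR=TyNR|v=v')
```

The backreference `\1` re-matches whatever the first group consumed, character for character.
Walking the string: at [0:9] match 'TyNR=TyNR', group 1 = 'TyNR'; at [10:13] match 'v=v', group 1 = 'v'.
One capturing group, so `findall` returns just the captured substring from each match — 2 in all.

['TyNR', 'v']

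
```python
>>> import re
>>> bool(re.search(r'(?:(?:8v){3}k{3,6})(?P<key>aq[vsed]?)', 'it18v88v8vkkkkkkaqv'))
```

False

Pattern: the literal '8v' repeated 3 times, then 3 to 6 of a literal 'k' (non-capturing group); then the literal 'aq', then optionally one of [vsed] (captured as 'key').
Unlike `match`, `search` isn't anchored — it looks for the pattern anywhere in the string.
Here no position works, so the call returns None, and `bool(None)` is False.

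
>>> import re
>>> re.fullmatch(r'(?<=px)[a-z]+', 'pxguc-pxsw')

The positive lookaround only admits positions where the adjacent text matches; those characters stay outside the span.
For `fullmatch`, every character of the input must be accounted for by the pattern.
Here the pattern can't cover the whole string, so the call returns None.

None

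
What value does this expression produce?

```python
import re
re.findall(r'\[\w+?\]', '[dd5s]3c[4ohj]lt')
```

['[dd5s]', '[4ohj]']

Walking the string: at [0:6] → '[dd5s]'; at [8:14] → '[4ohj]'.
`findall` yields the raw match text (2 of them) because the pattern has no groups.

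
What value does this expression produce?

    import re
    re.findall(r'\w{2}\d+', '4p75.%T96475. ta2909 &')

Since nothing is captured, `findall` lists the 3 matched substrings directly.

['4p75', 'T96475', 'ta2909']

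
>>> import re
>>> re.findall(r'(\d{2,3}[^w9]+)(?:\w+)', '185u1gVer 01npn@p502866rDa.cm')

['185u1gVer 01npn@p502866rDa.c']

This matches 2 to 3 of a digit, then one or more of any character except [w9] (captured); then one or more of a word character (non-capturing group).
Walking the string: at [0:29] match '185u1gVer 01npn@p502866rDa.cm', group 1 = '185u1gVer 01npn@p502866rDa.c'.
Because there's exactly one group, `findall` drops the full match and keeps group 1 from the one hit.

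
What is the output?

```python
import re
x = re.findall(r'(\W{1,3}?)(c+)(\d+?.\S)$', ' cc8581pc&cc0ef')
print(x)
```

[('&', 'cc', '0ef')]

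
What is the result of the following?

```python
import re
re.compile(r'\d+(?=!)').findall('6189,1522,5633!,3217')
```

['5633']

The lookaround is zero-width — it requires the adjacent text to match without consuming it, so the asserted text isn't part of the match.
With no groups in the pattern, `findall` gives back each whole match — 1 here.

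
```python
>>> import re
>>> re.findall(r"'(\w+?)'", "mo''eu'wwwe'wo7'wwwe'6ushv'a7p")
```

Walking the string: at [3:7] match "'eu'", group 1 = 'eu'; at [11:16] match "'wo7'", group 1 = 'wo7'; at [20:27] match "'6ushv'", group 1 = '6ushv'.
One capturing group, so `findall` returns just the captured substring from each match — 3 in all.

['eu', 'wo7', '6ushv']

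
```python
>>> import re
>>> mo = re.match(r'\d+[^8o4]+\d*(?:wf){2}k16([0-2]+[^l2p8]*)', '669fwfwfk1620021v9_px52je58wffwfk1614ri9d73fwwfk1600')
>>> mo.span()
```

With `match`, the pattern is implicitly anchored at the beginning.
The match spans [0:19] → '669fwfwfk1620021v9_'.

(0, 19)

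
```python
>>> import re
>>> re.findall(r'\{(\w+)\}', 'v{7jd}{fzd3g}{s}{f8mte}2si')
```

['7jd', 'fzd3g', 's', 'f8mte']

Because there's exactly one group, `findall` drops the full match and keeps group 1 from each hit.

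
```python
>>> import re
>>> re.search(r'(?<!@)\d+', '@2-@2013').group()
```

'013'

The negative lookahead/lookbehind blocks any match where the forbidden context is present.
`re.search` scans for the first position where the pattern succeeds.
The match spans [5:8] → '013'.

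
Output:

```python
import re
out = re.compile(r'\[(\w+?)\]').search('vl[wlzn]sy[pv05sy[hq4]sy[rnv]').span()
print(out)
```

(2, 8)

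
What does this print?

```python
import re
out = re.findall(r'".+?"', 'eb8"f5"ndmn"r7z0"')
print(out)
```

['"f5"', '"r7z0"']

`findall` yields the raw match text (2 of them) because the pattern has no groups.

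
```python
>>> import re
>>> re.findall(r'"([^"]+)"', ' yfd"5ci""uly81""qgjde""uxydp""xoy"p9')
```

Scanning left to right: at [4:9] match '"5ci"', group 1 = '5ci'; at [9:16] match '"uly81"', group 1 = 'uly81'; at [16:23] match '"qgjde"', group 1 = 'qgjde'; at [23:30] match '"uxydp"', group 1 = 'uxydp'; at [30:35] match '"xoy"', group 1 = 'xoy'.
One capturing group, so `findall` returns just the captured substring from each match — 5 in all.

['5ci', 'uly81', 'qgjde', 'uxydp', 'xoy']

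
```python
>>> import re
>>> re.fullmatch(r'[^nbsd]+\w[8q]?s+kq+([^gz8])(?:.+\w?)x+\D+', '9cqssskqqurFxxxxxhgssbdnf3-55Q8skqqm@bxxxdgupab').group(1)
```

This matches one or more of any character except [nbsd], then a word character, then optionally one of [8q]; then one or more of the literal 's', then the literal 'k', then one or more of a literal 'q'; then any character except [gz8] (captured); then one or more of any character, then optionally a word character (non-capturing group); then one or more of the literal 'x', then one or more of a non-digit.
`re.fullmatch` requires the pattern to consume the entire string.
The match spans [0:47] → '9cqssskqqurFxxxxxhgssbdnf3-55Q8skqqm@bxxxdgupab'.
Captured: group 1 = 'u'.

'u'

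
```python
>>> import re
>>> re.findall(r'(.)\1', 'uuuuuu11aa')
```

A backreference is literal: `\1` must see the identical characters the first group matched.
Matches: at [0:2] match 'uu', group 1 = 'u'; at [2:4] match 'uu', group 1 = 'u'; at [4:6] match 'uu', group 1 = 'u'; at [6:8] match '11', group 1 = '1'; at [8:10] match 'aa', group 1 = 'a'.
Because there's exactly one group, `findall` drops the full match and keeps group 1 from each hit.

['u', 'u', 'u', '1', 'a']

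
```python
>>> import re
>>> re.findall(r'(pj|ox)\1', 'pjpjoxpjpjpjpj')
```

['pj', 'pj', 'pj']

The backreference `\1` re-matches whatever the first group consumed, character for character.
Scanning left to right: at [0:4] match 'pjpj', group 1 = 'pj'; at [6:10] match 'pjpj', group 1 = 'pj'; at [10:14] match 'pjpj', group 1 = 'pj'.
Because there's exactly one group, `findall` drops the full match and keeps group 1 from each hit.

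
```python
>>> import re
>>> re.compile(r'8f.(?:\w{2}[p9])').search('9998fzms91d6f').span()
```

The match spans [3:9] → '8fzms9'.

(3, 9)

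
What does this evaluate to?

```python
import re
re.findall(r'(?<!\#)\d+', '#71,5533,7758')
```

`(?!…)`/`(?<!…)` only lets a position through if the neighbouring text does NOT match; no characters are consumed.
Scanning left to right: at [2:3] → '1'; at [4:8] → '5533'; at [9:13] → '7758'.
`findall` yields the raw match text (3 of them) because the pattern has no groups.

['1', '5533', '7758']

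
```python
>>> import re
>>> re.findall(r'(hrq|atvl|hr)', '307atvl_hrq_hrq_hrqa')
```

Alternation tries branches left to right and keeps the first one that lets the overall match succeed at that position.
One capturing group, so `findall` returns just the captured substring from each match — 4 in all.

['atvl', 'hrq', 'hrq', 'hrq']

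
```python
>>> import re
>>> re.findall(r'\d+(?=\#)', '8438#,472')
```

Because the assertion is zero-width, the text it checks is not consumed and won't appear in the result.
Scanning left to right: at [0:4] → '8438'.
With no groups in the pattern, `findall` gives back each whole match — 1 here.

['8438']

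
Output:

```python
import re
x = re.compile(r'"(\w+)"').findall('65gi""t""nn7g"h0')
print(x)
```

['t', 'nn7g']

Scanning left to right: at [5:8] match '"t"', group 1 = 't'; at [8:14] match '"nn7g"', group 1 = 'nn7g'.
Because there's exactly one group, `findall` drops the full match and keeps group 1 from each hit.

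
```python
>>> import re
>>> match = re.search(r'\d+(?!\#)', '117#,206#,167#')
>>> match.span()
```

(0, 2)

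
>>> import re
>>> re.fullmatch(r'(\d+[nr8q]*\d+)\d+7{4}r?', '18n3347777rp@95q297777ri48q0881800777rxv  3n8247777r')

The pattern matches one or more of a digit, then zero or more of one of [nr8q], then one or more of a digit (captured); then one or more of a digit, then exactly 4 of a literal '7', then optionally a literal 'r'.
`fullmatch` succeeds only if the pattern covers the string from start to end.
Here the pattern can't cover the whole string, so the call returns None.

None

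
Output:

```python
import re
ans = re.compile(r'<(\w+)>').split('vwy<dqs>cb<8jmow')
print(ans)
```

`re.split` interleaves the captured-group text with the surrounding fragments.

['vwy', 'dqs', 'cb<8jmow']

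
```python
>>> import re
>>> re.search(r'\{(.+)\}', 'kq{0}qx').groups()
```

('0',)

`search` walks the string left to right and returns the first match it finds.
The match spans [2:5] → '{0}'.
Captured: group 1 = '0'.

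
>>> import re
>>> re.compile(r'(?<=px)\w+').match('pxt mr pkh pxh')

Lookahead/lookbehind check context without consuming it, so the matched span excludes the asserted characters.
`match` is anchored at position 0; if the pattern doesn't fit there, it returns None.
Here the string doesn't start with a match, so the call returns None.

None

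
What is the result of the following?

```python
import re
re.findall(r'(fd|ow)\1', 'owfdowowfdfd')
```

['ow', 'fd']

A backreference is literal: `\1` must see the identical characters the first group matched.
Walking the string: at [4:8] match 'owow', group 1 = 'ow'; at [8:12] match 'fdfd', group 1 = 'fd'.
One capturing group, so `findall` returns just the captured substring from each match — 2 in all.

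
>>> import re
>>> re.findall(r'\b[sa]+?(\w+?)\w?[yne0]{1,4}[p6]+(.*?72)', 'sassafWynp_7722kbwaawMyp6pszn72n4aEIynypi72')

This matches a word boundary (`\b`, zero-width); then one or more of one of [sa] (lazy); then one or more of a word character (lazy) (captured); then optionally a word character, then 1 to 4 of one of [yne0], then one or more of one of [p6]; then zero or more of any character (lazy), then the literal '72' (captured).
Scanning left to right: at [0:14] match 'sassafWynp_772', groups = ('assaf', '_772').
Multiple groups make `findall` return tuples — one 2-tuple for the one match.

[('assaf', '_772')]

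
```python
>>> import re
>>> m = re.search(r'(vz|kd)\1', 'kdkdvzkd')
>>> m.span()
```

`\1` is not a pattern — it's the concrete string captured by group 1, re-applied verbatim.
The match spans [0:4] → 'kdkd'.

(0, 4)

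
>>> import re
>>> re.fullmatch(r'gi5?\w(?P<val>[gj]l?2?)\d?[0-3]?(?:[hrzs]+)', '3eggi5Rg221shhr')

None

`re.fullmatch` requires the pattern to consume the entire string.
Here the pattern can't cover the whole string, so the call returns None.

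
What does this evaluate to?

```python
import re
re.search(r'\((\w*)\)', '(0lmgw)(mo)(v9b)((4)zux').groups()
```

('0lmgw',)

The match spans [0:7] → '(0lmgw)'.
Captured: group 1 = '0lmgw'.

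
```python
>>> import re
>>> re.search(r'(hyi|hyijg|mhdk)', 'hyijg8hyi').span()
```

`|` is ordered: at each position the engine commits to the first alternative that works.
`search` walks the string left to right and returns the first match it finds.
The match spans [0:3] → 'hyi'.
Captured: group 1 = 'hyi'.

(0, 3)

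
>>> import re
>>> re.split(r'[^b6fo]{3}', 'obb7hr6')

Splitting on the pattern gives 2 pieces.

['obb', '6']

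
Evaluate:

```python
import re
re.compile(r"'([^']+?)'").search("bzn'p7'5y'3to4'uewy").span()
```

(3, 7)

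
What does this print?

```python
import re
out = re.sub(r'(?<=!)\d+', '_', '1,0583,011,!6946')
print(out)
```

1,0583,011,!_

The lookaround is zero-width — it requires the adjacent text to match without consuming it, so the asserted text isn't part of the match.
Matches: at [12:16] → '6946'.
Every occurrence is swapped for '_'.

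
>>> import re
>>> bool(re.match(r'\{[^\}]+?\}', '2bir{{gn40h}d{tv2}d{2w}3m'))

`re.match` won't scan ahead — the pattern has to work from the very first character.
Here position 0 doesn't satisfy it, so the call returns None, and `bool(None)` is False.

False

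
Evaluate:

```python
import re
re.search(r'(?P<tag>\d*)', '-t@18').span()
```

(0, 0)

The pattern matches zero or more of a digit (captured as 'tag').
The match spans [0:0] → ''.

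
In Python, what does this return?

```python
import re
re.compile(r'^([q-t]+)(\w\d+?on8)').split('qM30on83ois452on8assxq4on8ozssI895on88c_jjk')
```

['', 'q', 'M30on8', '3ois452on8assxq4on8ozssI895on88c_jjk']

Pattern: anchored at the start of the string; then one or more of a character in [q-t] (captured); then a word character, then one or more of a digit (lazy), then the literal 'on8' (captured).
Matches to split on: at [0:7] → 'qM30on8'.
Because the pattern has a capturing group, `split` also inserts each captured text between the pieces.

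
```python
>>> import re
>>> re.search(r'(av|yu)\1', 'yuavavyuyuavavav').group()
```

A backreference is literal: `\1` must see the identical characters the first group matched.
`search` walks the string left to right and returns the first match it finds.
The match spans [2:6] → 'avav'.
Captured: group 1 = 'av'.

'avav'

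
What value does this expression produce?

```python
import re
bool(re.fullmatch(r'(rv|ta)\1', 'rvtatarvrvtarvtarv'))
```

The backreference `\1` re-matches whatever the first group consumed, character for character.
`re.fullmatch` is like wrapping the pattern in `^…$` (in single-line mode).
Here the string isn't matched end-to-end, so the call returns None, and `bool(None)` is False.

False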